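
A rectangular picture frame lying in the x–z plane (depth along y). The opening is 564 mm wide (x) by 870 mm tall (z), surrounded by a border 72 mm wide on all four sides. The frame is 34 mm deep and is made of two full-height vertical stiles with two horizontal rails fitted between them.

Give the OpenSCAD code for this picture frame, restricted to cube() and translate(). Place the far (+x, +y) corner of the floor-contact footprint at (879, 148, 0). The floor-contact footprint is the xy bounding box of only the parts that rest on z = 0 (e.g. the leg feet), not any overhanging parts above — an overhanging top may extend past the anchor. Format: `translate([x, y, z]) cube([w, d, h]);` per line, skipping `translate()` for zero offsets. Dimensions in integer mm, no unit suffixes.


translate([171, 114, 0]) cube([72, 34, 1014]);
translate([807, 114, 0]) cube([72, 34, 1014]);
translate([243, 114, 0]) cube([564, 34, 72]);
translate([243, 114, 942]) cube([564, 34, 72]);


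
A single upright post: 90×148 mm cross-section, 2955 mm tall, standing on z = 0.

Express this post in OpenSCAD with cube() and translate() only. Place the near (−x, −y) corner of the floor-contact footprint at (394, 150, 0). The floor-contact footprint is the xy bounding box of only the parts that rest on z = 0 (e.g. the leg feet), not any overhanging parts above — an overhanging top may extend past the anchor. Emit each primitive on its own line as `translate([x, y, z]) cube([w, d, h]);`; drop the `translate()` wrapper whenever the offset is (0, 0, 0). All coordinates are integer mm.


translate([394, 150, 0]) cube([90, 148, 2955]);


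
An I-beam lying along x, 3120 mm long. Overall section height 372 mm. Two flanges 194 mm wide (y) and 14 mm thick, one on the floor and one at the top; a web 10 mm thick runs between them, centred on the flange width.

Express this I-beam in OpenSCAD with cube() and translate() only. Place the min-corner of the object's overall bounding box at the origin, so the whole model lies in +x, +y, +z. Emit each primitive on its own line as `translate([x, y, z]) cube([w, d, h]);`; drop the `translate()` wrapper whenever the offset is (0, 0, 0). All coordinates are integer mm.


cube([3120, 194, 14]);
translate([0, 92, 14]) cube([3120, 10, 344]);
translate([0, 0, 358]) cube([3120, 194, 14]);


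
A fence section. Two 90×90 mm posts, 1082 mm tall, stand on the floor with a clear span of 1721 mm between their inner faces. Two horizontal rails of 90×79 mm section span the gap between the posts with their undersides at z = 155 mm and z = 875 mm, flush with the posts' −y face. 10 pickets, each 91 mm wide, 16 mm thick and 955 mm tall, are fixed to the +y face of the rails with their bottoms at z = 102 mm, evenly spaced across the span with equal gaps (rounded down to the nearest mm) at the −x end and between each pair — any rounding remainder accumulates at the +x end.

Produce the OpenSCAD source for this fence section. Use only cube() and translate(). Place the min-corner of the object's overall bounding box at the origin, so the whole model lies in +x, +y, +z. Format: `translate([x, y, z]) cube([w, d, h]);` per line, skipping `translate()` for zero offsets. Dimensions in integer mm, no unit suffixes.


cube([90, 90, 1082]);
translate([1811, 0, 0]) cube([90, 90, 1082]);
translate([90, 0, 155]) cube([1721, 90, 79]);
translate([90, 0, 875]) cube([1721, 90, 79]);
translate([163, 90, 102]) cube([91, 16, 955]);
translate([327, 90, 102]) cube([91, 16, 955]);
translate([491, 90, 102]) cube([91, 16, 955]);
translate([655, 90, 102]) cube([91, 16, 955]);
translate([819, 90, 102]) cube([91, 16, 955]);
translate([983, 90, 102]) cube([91, 16, 955]);
translate([1147, 90, 102]) cube([91, 16, 955]);
translate([1311, 90, 102]) cube([91, 16, 955]);
translate([1475, 90, 102]) cube([91, 16, 955]);
translate([1639, 90, 102]) cube([91, 16, 955]);


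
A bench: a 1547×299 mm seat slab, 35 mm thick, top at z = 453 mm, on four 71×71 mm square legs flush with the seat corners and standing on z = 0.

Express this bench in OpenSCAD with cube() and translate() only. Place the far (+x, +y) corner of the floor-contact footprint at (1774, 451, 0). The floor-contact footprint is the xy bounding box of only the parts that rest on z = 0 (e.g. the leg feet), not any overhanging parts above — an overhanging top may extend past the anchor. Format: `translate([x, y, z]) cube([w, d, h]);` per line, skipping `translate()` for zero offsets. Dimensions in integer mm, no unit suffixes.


translate([227, 152, 418]) cube([1547, 299, 35]);
translate([227, 152, 0]) cube([71, 71, 418]);
translate([227, 380, 0]) cube([71, 71, 418]);
translate([1703, 152, 0]) cube([71, 71, 418]);
translate([1703, 380, 0]) cube([71, 71, 418]);


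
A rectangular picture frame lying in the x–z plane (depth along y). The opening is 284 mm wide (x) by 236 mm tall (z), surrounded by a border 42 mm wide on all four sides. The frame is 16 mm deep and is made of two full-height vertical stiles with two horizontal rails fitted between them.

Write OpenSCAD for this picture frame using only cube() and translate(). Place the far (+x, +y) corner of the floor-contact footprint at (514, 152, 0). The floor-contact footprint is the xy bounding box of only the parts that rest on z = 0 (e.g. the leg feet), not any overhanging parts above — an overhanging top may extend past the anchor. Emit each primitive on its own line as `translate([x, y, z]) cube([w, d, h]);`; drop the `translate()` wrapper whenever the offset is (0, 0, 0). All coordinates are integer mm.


translate([146, 136, 0]) cube([42, 16, 320]);
translate([472, 136, 0]) cube([42, 16, 320]);
translate([188, 136, 0]) cube([284, 16, 42]);
translate([188, 136, 278]) cube([284, 16, 42]);


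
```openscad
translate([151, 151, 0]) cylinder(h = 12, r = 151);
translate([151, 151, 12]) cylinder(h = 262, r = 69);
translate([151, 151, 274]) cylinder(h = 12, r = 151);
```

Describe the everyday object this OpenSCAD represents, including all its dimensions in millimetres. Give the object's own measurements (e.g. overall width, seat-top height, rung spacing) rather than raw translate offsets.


A spool: two coaxial disc flanges of radius 151 mm and thickness 12 mm, joined by a core cylinder of radius 69 mm and height 262 mm. The lower flange rests on z = 0 and the three cylinders share a vertical axis.


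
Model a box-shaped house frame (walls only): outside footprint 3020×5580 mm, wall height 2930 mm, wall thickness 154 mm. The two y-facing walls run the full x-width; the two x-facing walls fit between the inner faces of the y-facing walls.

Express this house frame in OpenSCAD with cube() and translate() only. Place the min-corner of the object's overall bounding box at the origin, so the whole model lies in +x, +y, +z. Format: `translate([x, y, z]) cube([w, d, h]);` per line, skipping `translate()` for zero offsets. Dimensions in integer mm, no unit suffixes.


cube([3020, 154, 2930]);
translate([0, 5426, 0]) cube([3020, 154, 2930]);
translate([0, 154, 0]) cube([154, 5272, 2930]);
translate([2866, 154, 0]) cube([154, 5272, 2930]);


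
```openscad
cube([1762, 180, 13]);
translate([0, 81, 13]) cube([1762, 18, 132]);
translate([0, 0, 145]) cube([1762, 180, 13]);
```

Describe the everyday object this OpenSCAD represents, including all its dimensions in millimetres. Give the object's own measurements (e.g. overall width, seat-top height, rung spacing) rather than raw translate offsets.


An I-beam lying along x, 1762 mm long. Overall section height 158 mm. Two flanges 180 mm wide (y) and 13 mm thick, one on the floor and one at the top; a web 18 mm thick runs between them, centred on the flange width.


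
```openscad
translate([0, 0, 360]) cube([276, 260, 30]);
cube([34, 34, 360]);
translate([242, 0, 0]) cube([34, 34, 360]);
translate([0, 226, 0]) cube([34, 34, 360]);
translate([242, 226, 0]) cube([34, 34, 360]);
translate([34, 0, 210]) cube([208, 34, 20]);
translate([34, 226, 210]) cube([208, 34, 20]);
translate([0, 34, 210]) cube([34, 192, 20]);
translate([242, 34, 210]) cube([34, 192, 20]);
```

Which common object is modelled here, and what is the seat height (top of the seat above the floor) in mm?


A stool. The seat height is 390 mm.

A 276×260×30 slab at z = 360 on four corner posts — a stool. The seat top is 360 + 30 = 390 mm.


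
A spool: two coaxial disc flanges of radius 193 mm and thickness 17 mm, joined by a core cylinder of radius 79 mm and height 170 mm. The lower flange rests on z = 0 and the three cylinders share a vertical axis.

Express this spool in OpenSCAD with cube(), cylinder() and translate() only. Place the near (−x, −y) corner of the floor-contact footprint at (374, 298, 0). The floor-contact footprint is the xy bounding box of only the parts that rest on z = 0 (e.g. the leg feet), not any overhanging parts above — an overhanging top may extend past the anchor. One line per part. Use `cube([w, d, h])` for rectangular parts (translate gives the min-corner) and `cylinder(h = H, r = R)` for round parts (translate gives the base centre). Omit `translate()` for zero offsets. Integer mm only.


translate([567, 491, 0]) cylinder(h = 17, r = 193);
translate([567, 491, 17]) cylinder(h = 170, r = 79);
translate([567, 491, 187]) cylinder(h = 17, r = 193);


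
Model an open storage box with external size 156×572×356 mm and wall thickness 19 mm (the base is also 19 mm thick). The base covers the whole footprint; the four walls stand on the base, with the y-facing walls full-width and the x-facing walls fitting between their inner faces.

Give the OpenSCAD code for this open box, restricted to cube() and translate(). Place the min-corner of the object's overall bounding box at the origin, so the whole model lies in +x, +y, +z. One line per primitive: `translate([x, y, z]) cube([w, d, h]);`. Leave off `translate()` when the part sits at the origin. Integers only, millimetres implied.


cube([156, 572, 19]);
translate([0, 0, 19]) cube([156, 19, 337]);
translate([0, 553, 19]) cube([156, 19, 337]);
translate([0, 19, 19]) cube([19, 534, 337]);
translate([137, 19, 19]) cube([19, 534, 337]);


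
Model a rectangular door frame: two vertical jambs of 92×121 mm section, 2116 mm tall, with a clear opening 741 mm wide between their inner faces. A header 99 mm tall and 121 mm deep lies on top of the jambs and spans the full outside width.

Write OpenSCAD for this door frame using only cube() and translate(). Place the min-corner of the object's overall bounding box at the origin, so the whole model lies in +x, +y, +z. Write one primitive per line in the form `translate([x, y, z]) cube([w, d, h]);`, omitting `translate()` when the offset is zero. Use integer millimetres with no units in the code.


cube([92, 121, 2116]);
translate([833, 0, 0]) cube([92, 121, 2116]);
translate([0, 0, 2116]) cube([925, 121, 99]);


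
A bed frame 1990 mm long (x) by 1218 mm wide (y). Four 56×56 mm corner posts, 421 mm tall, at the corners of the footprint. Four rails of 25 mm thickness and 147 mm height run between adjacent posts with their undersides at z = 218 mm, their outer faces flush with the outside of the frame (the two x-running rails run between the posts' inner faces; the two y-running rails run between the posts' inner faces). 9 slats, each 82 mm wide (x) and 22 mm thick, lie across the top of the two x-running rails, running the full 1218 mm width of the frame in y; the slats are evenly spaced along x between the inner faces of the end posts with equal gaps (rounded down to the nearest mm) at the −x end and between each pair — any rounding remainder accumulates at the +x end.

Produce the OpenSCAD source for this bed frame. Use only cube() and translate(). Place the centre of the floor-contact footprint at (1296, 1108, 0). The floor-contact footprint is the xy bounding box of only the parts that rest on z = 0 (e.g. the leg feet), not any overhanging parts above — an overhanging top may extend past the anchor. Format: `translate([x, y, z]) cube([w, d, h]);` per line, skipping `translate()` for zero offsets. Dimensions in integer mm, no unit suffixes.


translate([301, 499, 0]) cube([56, 56, 421]);
translate([301, 1661, 0]) cube([56, 56, 421]);
translate([2235, 499, 0]) cube([56, 56, 421]);
translate([2235, 1661, 0]) cube([56, 56, 421]);
translate([357, 499, 218]) cube([1878, 25, 147]);
translate([357, 1692, 218]) cube([1878, 25, 147]);
translate([301, 555, 218]) cube([25, 1106, 147]);
translate([2266, 555, 218]) cube([25, 1106, 147]);
translate([471, 499, 365]) cube([82, 1218, 22]);
translate([667, 499, 365]) cube([82, 1218, 22]);
translate([863, 499, 365]) cube([82, 1218, 22]);
translate([1059, 499, 365]) cube([82, 1218, 22]);
translate([1255, 499, 365]) cube([82, 1218, 22]);
translate([1451, 499, 365]) cube([82, 1218, 22]);
translate([1647, 499, 365]) cube([82, 1218, 22]);
translate([1843, 499, 365]) cube([82, 1218, 22]);
translate([2039, 499, 365]) cube([82, 1218, 22]);


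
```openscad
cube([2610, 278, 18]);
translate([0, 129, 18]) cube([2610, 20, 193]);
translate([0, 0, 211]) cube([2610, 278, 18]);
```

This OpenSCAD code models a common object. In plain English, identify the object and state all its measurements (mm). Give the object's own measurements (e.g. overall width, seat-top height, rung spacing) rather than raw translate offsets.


An I-beam lying along x, 2610 mm long. Overall section height 229 mm. Two flanges 278 mm wide (y) and 18 mm thick, one on the floor and one at the top; a web 20 mm thick runs between them, centred on the flange width.


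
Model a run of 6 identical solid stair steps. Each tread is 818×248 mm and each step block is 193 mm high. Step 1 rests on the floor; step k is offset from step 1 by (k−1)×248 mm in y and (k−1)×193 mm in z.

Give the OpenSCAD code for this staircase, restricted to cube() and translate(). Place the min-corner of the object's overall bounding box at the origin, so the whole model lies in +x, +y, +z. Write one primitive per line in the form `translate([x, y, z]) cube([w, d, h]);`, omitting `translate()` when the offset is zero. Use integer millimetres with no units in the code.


cube([818, 248, 193]);
translate([0, 248, 193]) cube([818, 248, 193]);
translate([0, 496, 386]) cube([818, 248, 193]);
translate([0, 744, 579]) cube([818, 248, 193]);
translate([0, 992, 772]) cube([818, 248, 193]);
translate([0, 1240, 965]) cube([818, 248, 193]);


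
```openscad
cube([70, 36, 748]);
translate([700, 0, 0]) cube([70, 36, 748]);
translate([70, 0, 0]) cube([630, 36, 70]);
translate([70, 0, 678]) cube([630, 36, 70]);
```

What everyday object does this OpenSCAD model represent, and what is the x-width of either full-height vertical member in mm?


A picture frame. The border width is 70 mm.

Four thin pieces enclosing a rectangular opening — a picture frame. The two full-height stiles are 748 mm tall; the top rail sits at z = 678 and is 70 mm tall, so the border above the opening is 748 − 678 = 70 mm, matching the stile x-width.


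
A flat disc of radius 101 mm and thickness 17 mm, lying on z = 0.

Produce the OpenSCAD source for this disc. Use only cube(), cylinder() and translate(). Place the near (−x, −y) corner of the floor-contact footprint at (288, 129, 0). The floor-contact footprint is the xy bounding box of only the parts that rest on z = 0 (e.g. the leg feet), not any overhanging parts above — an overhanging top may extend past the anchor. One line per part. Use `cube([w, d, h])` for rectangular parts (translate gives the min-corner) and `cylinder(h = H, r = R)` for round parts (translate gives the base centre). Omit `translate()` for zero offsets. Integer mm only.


translate([389, 230, 0]) cylinder(h = 17, r = 101);


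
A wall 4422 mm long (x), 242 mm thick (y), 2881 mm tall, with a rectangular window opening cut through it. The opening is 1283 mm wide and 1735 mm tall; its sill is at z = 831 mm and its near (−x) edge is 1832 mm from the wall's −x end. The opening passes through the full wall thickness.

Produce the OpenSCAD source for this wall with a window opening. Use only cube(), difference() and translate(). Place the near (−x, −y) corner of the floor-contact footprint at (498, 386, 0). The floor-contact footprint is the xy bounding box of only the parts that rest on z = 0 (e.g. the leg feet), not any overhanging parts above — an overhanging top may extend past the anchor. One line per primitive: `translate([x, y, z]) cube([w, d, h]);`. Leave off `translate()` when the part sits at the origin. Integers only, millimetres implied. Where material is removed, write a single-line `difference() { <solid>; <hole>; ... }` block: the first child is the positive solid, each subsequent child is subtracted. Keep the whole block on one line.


difference() { translate([498, 386, 0]) cube([4422, 242, 2881]); translate([2330, 386, 831]) cube([1283, 242, 1735]); }


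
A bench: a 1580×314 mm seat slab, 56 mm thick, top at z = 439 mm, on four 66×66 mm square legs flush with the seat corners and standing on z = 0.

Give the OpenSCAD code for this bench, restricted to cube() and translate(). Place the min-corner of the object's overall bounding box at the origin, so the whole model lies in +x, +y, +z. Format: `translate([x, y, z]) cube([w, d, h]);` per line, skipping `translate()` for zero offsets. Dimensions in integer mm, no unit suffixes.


translate([0, 0, 383]) cube([1580, 314, 56]);
cube([66, 66, 383]);
translate([0, 248, 0]) cube([66, 66, 383]);
translate([1514, 0, 0]) cube([66, 66, 383]);
translate([1514, 248, 0]) cube([66, 66, 383]);


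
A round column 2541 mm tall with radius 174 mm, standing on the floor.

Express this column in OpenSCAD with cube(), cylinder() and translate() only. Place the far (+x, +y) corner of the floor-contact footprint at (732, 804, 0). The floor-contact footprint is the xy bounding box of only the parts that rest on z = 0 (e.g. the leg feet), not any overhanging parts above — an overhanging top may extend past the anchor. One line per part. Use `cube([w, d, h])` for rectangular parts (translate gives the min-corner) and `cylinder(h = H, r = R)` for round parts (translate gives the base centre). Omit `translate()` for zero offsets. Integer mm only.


translate([558, 630, 0]) cylinder(h = 2541, r = 174);


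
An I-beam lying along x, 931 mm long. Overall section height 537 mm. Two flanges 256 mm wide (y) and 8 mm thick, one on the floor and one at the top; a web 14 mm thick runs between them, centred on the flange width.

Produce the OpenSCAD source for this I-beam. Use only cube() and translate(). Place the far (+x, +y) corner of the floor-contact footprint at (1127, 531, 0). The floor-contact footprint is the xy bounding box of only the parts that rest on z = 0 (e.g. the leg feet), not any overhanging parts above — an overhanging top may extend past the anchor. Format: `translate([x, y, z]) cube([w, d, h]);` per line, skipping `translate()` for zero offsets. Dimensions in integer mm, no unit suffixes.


translate([196, 275, 0]) cube([931, 256, 8]);
translate([196, 396, 8]) cube([931, 14, 521]);
translate([196, 275, 529]) cube([931, 256, 8]);


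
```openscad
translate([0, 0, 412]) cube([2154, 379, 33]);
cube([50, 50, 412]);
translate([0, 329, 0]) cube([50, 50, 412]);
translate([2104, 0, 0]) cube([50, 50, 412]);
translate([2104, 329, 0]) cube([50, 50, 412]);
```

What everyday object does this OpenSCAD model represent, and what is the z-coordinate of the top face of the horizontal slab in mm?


A bench. The seat-top height is 445 mm.

A long slab on four corner posts — a bench. The slab sits at z = 412 with thickness 33, so the top is 412 + 33 = 445 mm.


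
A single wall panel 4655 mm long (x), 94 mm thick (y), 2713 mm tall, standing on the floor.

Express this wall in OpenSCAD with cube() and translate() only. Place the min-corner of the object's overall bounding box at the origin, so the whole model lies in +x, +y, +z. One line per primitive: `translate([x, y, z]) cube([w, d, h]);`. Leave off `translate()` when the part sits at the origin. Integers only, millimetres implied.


cube([4655, 94, 2713]);


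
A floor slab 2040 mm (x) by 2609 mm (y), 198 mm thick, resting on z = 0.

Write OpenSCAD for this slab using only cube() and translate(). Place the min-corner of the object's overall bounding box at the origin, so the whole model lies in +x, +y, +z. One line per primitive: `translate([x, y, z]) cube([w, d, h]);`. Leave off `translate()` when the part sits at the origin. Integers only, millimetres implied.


cube([2040, 2609, 198]);


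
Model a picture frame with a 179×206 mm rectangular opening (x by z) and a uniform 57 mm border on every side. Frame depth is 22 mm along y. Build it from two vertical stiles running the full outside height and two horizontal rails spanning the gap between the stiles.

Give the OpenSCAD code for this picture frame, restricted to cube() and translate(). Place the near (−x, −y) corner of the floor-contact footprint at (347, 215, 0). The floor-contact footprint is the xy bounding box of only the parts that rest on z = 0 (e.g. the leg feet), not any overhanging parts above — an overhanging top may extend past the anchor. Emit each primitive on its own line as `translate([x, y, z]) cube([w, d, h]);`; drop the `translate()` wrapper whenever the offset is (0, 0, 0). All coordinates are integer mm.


translate([347, 215, 0]) cube([57, 22, 320]);
translate([583, 215, 0]) cube([57, 22, 320]);
translate([404, 215, 0]) cube([179, 22, 57]);
translate([404, 215, 263]) cube([179, 22, 57]);


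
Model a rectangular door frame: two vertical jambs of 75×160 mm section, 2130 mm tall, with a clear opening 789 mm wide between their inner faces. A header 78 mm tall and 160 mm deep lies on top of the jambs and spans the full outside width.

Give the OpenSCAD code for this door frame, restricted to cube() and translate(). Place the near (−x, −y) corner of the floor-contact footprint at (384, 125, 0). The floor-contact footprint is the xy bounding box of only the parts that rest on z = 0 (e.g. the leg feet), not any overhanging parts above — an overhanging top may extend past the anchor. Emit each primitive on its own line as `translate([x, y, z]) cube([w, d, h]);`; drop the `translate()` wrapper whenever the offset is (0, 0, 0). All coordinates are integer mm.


translate([384, 125, 0]) cube([75, 160, 2130]);
translate([1248, 125, 0]) cube([75, 160, 2130]);
translate([384, 125, 2130]) cube([939, 160, 78]);


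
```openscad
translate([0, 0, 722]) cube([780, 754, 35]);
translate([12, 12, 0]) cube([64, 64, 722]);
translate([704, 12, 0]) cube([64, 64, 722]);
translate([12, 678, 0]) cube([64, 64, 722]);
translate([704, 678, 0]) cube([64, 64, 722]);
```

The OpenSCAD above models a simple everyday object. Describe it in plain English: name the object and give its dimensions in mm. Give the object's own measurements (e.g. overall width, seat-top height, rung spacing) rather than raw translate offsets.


A rectangular dining table. The top is 780×754×35 mm with its upper surface at z = 757 mm. It stands on four 64×64 mm square legs, each inset 12 mm from the nearest pair of top edges, running from the floor to the underside of the top.


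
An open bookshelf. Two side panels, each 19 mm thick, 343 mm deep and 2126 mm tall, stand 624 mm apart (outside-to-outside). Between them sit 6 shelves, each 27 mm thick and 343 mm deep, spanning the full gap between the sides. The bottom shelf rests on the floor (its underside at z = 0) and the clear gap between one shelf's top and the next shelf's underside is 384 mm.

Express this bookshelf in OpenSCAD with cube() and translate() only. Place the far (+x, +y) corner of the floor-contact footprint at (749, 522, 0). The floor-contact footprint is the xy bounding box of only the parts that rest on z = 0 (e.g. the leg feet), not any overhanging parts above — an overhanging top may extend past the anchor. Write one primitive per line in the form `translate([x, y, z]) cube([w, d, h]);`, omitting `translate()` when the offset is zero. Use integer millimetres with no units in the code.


translate([125, 179, 0]) cube([19, 343, 2126]);
translate([730, 179, 0]) cube([19, 343, 2126]);
translate([144, 179, 0]) cube([586, 343, 27]);
translate([144, 179, 411]) cube([586, 343, 27]);
translate([144, 179, 822]) cube([586, 343, 27]);
translate([144, 179, 1233]) cube([586, 343, 27]);
translate([144, 179, 1644]) cube([586, 343, 27]);
translate([144, 179, 2055]) cube([586, 343, 27]);


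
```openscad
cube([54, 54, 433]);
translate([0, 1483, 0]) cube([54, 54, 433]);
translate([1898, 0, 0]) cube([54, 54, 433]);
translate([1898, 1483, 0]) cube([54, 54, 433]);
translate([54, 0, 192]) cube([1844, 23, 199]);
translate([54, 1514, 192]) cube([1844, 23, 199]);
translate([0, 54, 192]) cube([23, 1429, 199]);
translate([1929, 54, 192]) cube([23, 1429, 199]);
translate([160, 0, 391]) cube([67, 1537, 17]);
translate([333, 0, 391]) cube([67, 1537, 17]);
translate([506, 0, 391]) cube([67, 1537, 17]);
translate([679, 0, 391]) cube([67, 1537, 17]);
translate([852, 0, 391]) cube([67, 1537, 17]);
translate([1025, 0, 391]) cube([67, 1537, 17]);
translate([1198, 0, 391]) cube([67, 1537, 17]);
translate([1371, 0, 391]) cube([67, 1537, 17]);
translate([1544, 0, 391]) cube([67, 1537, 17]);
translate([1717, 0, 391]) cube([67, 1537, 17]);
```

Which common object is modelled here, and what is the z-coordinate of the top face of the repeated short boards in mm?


A bed frame. The slat-top height is 408 mm.

Four posts, four rails, and a row of slats — a bed frame. Slats sit on the rails at z = 192 + 199 = 391; with slat thickness 17, the top is 408 mm.


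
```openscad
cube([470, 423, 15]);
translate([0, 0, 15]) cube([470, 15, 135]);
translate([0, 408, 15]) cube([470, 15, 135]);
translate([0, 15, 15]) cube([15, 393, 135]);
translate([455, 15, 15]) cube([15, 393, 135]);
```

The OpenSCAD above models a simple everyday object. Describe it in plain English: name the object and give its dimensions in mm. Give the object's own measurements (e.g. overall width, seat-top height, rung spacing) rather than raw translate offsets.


An open-topped rectangular box: outside dimensions 470×423×150 mm, with a uniform wall and base thickness of 15 mm. The base is a full 470×423 slab on the floor; four walls sit on top of the base. The front and back walls (the −y and +y sides) span the full width; the two side walls fit between them.


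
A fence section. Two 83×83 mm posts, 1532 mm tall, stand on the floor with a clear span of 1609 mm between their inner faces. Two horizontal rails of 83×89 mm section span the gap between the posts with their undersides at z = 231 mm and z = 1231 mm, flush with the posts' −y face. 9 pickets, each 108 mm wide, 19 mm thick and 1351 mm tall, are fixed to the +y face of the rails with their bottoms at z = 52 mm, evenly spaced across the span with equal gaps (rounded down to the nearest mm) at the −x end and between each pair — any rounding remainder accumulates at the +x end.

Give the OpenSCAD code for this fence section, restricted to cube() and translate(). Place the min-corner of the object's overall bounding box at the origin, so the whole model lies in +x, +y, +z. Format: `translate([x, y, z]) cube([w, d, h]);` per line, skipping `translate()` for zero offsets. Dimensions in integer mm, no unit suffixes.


cube([83, 83, 1532]);
translate([1692, 0, 0]) cube([83, 83, 1532]);
translate([83, 0, 231]) cube([1609, 83, 89]);
translate([83, 0, 1231]) cube([1609, 83, 89]);
translate([146, 83, 52]) cube([108, 19, 1351]);
translate([317, 83, 52]) cube([108, 19, 1351]);
translate([488, 83, 52]) cube([108, 19, 1351]);
translate([659, 83, 52]) cube([108, 19, 1351]);
translate([830, 83, 52]) cube([108, 19, 1351]);
translate([1001, 83, 52]) cube([108, 19, 1351]);
translate([1172, 83, 52]) cube([108, 19, 1351]);
translate([1343, 83, 52]) cube([108, 19, 1351]);
translate([1514, 83, 52]) cube([108, 19, 1351]);


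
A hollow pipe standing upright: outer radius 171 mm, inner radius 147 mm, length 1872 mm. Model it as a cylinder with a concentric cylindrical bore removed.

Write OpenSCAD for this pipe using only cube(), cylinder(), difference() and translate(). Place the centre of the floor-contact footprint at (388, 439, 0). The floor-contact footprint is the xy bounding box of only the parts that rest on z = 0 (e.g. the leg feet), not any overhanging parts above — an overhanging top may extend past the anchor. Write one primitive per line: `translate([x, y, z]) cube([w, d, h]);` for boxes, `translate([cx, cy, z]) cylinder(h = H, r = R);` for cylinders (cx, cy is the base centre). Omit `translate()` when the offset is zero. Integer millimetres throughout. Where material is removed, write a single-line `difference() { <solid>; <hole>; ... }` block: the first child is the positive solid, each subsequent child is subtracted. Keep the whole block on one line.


difference() { translate([388, 439, 0]) cylinder(h = 1872, r = 171); translate([388, 439, 0]) cylinder(h = 1872, r = 147); }


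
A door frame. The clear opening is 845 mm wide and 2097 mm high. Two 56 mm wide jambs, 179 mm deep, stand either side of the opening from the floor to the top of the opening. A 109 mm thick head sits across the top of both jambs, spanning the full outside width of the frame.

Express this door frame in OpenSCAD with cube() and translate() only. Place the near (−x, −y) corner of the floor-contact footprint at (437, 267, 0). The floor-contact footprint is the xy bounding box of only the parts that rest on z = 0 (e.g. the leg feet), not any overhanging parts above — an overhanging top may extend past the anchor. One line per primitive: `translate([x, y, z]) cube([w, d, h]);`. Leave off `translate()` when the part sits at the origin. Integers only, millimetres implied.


translate([437, 267, 0]) cube([56, 179, 2097]);
translate([1338, 267, 0]) cube([56, 179, 2097]);
translate([437, 267, 2097]) cube([957, 179, 109]);


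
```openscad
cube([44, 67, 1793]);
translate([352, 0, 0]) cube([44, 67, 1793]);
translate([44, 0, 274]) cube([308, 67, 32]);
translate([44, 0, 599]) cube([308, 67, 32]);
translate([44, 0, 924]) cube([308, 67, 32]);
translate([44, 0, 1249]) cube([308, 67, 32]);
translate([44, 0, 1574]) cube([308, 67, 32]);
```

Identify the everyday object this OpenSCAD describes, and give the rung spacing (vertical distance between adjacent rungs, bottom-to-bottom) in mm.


A ladder. The rung spacing is 325 mm.

Two tall 44×67 posts with 5 short bars between them — a ladder. Adjacent rungs sit at z = 274 and z = 599, so the spacing is 599 − 274 = 325 mm.


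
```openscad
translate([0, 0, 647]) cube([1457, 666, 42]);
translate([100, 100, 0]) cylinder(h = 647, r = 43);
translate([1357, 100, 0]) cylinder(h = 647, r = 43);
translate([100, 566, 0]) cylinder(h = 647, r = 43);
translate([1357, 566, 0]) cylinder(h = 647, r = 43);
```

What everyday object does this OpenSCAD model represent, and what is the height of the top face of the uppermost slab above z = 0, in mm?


A table. The table height is 689 mm.

A 1457×666×42 slab sits at z = 647 on four Ø86 mm round legs — a table. The top surface is at 647 + 42 = 689 mm.


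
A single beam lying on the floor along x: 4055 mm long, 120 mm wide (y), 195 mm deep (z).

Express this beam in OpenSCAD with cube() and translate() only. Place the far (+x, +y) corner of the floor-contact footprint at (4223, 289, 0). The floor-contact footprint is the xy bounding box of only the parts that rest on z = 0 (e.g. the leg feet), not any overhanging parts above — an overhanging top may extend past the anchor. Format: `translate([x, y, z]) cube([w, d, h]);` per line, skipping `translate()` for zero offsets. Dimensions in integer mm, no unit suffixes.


translate([168, 169, 0]) cube([4055, 120, 195]);


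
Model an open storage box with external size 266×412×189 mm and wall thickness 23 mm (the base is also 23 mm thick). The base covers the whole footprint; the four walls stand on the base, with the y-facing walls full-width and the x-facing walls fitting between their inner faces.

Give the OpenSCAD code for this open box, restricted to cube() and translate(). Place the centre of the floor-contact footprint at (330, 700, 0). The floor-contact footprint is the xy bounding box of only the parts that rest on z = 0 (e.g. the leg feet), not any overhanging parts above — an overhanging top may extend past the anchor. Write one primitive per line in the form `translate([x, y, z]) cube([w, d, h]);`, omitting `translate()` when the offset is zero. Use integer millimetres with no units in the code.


translate([197, 494, 0]) cube([266, 412, 23]);
translate([197, 494, 23]) cube([266, 23, 166]);
translate([197, 883, 23]) cube([266, 23, 166]);
translate([197, 517, 23]) cube([23, 366, 166]);
translate([440, 517, 23]) cube([23, 366, 166]);


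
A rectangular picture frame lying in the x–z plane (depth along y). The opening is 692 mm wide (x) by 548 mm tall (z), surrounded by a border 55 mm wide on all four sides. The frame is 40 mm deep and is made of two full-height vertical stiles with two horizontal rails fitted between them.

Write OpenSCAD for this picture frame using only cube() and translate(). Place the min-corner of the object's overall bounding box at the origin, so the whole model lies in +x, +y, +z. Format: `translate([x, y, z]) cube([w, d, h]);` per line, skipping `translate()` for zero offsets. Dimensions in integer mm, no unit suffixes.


cube([55, 40, 658]);
translate([747, 0, 0]) cube([55, 40, 658]);
translate([55, 0, 0]) cube([692, 40, 55]);
translate([55, 0, 603]) cube([692, 40, 55]);


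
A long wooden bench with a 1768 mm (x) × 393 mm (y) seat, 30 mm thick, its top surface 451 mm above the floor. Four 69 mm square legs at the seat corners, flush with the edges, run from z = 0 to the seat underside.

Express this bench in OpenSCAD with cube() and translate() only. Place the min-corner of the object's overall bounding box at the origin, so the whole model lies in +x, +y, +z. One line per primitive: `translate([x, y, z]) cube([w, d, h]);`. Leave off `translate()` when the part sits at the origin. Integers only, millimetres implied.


// leg_h = 451 − 30 = 421
translate([0, 0, 421]) cube([1768, 393, 30]);
cube([69, 69, 421]);
translate([0, 324, 0]) cube([69, 69, 421]);
translate([1699, 0, 0]) cube([69, 69, 421]);
translate([1699, 324, 0]) cube([69, 69, 421]);


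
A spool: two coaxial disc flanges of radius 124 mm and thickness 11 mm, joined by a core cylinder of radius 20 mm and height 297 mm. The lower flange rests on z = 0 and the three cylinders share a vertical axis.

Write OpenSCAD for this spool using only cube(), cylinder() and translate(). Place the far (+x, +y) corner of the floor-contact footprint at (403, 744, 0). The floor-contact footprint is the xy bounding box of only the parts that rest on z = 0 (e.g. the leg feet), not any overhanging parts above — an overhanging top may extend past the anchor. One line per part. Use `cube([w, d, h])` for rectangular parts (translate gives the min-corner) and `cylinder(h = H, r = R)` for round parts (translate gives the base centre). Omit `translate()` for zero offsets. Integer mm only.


translate([279, 620, 0]) cylinder(h = 11, r = 124);
translate([279, 620, 11]) cylinder(h = 297, r = 20);
translate([279, 620, 308]) cylinder(h = 11, r = 124);


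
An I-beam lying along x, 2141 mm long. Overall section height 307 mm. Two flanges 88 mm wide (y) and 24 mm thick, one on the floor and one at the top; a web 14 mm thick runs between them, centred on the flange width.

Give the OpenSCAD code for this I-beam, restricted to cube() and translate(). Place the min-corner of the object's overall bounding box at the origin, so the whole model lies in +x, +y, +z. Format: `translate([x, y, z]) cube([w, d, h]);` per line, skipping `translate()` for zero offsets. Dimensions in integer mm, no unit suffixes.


cube([2141, 88, 24]);
translate([0, 37, 24]) cube([2141, 14, 259]);
translate([0, 0, 283]) cube([2141, 88, 24]);


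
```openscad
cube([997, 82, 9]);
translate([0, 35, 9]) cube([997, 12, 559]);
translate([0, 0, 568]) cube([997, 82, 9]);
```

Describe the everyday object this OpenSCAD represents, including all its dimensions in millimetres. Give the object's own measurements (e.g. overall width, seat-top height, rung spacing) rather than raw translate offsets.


An I-beam lying along x, 997 mm long. Overall section height 577 mm. Two flanges 82 mm wide (y) and 9 mm thick, one on the floor and one at the top; a web 12 mm thick runs between them, centred on the flange width.


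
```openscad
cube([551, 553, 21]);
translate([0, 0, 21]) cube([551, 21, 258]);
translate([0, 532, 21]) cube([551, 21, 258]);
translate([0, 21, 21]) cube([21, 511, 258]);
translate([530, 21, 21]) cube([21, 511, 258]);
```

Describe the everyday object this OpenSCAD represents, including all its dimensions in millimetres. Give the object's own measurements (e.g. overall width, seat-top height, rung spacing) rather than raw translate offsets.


An open-topped rectangular box: outside dimensions 551×553×279 mm, with a uniform wall and base thickness of 21 mm. The base is a full 551×553 slab on the floor; four walls sit on top of the base. The front and back walls (the −y and +y sides) span the full width; the two side walls fit between them.


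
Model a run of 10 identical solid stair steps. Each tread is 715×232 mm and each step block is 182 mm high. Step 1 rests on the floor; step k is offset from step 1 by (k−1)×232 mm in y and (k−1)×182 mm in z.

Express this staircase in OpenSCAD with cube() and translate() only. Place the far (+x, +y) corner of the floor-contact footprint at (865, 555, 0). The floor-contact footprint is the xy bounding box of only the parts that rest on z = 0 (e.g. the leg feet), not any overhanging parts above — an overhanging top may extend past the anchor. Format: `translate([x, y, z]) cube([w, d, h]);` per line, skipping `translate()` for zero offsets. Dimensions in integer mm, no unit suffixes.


translate([150, 323, 0]) cube([715, 232, 182]);
translate([150, 555, 182]) cube([715, 232, 182]);
translate([150, 787, 364]) cube([715, 232, 182]);
translate([150, 1019, 546]) cube([715, 232, 182]);
translate([150, 1251, 728]) cube([715, 232, 182]);
translate([150, 1483, 910]) cube([715, 232, 182]);
translate([150, 1715, 1092]) cube([715, 232, 182]);
translate([150, 1947, 1274]) cube([715, 232, 182]);
translate([150, 2179, 1456]) cube([715, 232, 182]);
translate([150, 2411, 1638]) cube([715, 232, 182]);


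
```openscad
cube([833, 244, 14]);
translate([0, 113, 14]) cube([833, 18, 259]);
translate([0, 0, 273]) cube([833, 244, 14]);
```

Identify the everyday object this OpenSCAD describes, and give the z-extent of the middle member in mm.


An I-beam. The web height is 259 mm.

Two wide flanges with a thin centred web — an I-beam. Overall 287 mm minus two 14 mm flanges gives a web of 287 − 2·14 = 259 mm.


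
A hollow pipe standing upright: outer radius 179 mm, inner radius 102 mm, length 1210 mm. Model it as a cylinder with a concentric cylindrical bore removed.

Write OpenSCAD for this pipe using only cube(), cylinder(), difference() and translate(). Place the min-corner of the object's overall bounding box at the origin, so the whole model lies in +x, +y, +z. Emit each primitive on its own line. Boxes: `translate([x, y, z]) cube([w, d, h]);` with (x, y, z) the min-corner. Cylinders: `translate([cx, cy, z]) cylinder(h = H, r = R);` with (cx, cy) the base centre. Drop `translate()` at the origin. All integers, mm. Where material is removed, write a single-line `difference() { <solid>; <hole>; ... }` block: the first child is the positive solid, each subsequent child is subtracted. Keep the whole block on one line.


difference() { translate([179, 179, 0]) cylinder(h = 1210, r = 179); translate([179, 179, 0]) cylinder(h = 1210, r = 102); }


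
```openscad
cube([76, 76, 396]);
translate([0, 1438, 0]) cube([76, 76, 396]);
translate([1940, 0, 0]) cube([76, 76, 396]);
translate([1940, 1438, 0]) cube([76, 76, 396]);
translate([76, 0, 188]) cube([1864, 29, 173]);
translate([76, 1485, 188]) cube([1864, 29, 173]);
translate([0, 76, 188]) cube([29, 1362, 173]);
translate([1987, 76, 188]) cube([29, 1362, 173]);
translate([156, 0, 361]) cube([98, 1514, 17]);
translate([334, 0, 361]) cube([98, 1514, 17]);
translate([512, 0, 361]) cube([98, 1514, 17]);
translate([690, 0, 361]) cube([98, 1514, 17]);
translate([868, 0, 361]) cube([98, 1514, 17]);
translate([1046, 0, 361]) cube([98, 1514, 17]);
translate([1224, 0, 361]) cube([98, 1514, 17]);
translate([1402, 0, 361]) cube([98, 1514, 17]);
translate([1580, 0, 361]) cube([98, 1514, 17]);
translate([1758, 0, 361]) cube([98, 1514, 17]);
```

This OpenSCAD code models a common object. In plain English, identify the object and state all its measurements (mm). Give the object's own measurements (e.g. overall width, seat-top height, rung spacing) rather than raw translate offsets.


A bed frame 2016 mm long (x) by 1514 mm wide (y). Four 76×76 mm corner posts, 396 mm tall, at the corners of the footprint. Four rails of 29 mm thickness and 173 mm height run between adjacent posts with their undersides at z = 188 mm, their outer faces flush with the outside of the frame (the two x-running rails run between the posts' inner faces; the two y-running rails run between the posts' inner faces). 10 slats, each 98 mm wide (x) and 17 mm thick, lie across the top of the two x-running rails, running the full 1514 mm width of the frame in y; along x they sit between the end posts with a 80 mm gap after the −x posts and between neighbouring slats, leaving 84 mm before the +x posts.
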